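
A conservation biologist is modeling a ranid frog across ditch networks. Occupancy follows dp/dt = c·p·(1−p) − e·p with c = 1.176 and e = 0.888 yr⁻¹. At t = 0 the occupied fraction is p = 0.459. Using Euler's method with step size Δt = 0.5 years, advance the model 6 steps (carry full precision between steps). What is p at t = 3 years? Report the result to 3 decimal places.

0.295

Update rule: p ← p + [c·p·(1−p) − e·p]·Δt with Δt = 0.5.
p: 0.45900 → 0.40122  (Δp = -0.05778)
p: 0.40122 → 0.36434  (Δp = -0.03688)
p: 0.36434 → 0.33875  (Δp = -0.02559)
p: 0.33875 → 0.32006  (Δp = -0.01869)
p: 0.32006 → 0.30591  (Δp = -0.01414)
p: 0.30591 → 0.29494  (Δp = -0.01097)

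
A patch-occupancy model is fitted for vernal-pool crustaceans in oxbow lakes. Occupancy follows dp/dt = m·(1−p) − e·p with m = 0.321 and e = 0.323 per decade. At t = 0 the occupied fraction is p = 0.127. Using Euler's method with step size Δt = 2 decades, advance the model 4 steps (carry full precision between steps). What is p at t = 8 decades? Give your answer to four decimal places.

0.4959

Update rule: p ← p + [m·(1−p) − e·p]·Δt with Δt = 2.
  1  |  dp/dt·Δt = +0.478424  |  p_1 = 0.605424
  2  |  dp/dt·Δt = -0.137786  |  p_2 = 0.467638
  3  |  dp/dt·Δt = +0.039682  |  p_3 = 0.507320
  4  |  dp/dt·Δt = -0.011429  |  p_4 = 0.495892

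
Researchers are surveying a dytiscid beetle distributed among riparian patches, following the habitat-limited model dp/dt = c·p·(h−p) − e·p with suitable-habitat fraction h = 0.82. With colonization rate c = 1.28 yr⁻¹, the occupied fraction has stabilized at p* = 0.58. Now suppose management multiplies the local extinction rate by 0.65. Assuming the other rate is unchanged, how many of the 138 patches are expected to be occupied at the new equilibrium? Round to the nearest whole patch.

92

Balance c(h−p*) = e gives e = 1.28×(0.82 − 0.58000) = 0.30720.
New p* = 0.82 − e/c = 0.82 − 0.19968/1.28000 = 0.66400.
Expected occupied = 138 × 0.66400 = 91.63 ≈ 92.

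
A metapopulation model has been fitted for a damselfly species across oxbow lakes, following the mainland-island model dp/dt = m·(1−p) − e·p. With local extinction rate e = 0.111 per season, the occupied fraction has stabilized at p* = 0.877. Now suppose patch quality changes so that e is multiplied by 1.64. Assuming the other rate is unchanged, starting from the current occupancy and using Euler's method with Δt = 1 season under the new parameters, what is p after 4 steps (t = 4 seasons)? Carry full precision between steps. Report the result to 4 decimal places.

0.8130

Balance m(1−p*) = e·p* gives m = e·p*/(1−p*) = 0.111×0.87700/0.12300 = 0.79144.
Starting from p₀ = 0.87700; update p ← p + (dp/dt)·Δt with the new parameters.
step 1: Δp = -0.06230, p = 0.81470
step 2: Δp = -0.00165, p = 0.81305
step 3: Δp = -0.00004, p = 0.81300
step 4: Δp = -0.00000, p = 0.81300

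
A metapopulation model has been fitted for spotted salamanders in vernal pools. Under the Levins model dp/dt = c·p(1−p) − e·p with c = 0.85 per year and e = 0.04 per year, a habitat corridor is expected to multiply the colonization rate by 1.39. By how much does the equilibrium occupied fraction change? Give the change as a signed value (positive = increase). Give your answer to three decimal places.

0.013

Before: p* = 1 − 0.04/0.85 = 0.9529.
After the change, c = 1.1815, e = 0.04, so p* = 1 − 0.04/1.1815 = 0.9661.
Δp* = 0.9661 − 0.9529 = +0.0132.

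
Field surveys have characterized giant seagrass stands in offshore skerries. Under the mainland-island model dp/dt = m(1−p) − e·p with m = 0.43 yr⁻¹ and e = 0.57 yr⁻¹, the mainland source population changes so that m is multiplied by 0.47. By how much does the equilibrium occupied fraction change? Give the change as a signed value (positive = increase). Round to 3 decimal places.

-0.168

Before: p* = 0.43/(0.43+0.57) = 0.4300.
After: m = 0.2021, e = 0.57; p* = 0.2021/0.7721 = 0.2618.
Δp* = 0.2618 − 0.4300 = -0.1682.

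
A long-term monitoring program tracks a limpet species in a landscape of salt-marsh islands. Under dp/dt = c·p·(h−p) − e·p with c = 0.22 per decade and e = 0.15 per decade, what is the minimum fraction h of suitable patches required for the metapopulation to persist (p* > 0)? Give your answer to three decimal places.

p* = h − e/c is positive only when h > e/c.
h_min = e/c = 0.15/0.22 = 0.6818.

0.682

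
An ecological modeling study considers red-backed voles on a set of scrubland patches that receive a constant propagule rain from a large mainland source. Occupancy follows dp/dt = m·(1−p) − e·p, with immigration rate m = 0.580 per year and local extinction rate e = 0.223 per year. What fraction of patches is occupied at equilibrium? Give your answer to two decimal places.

0.72

Setting dp/dt = 0: m − m·p* = e·p*, so m = (m+e)·p*.
p* = m/(m+e) = 0.580/(0.580+0.223) = 0.580/0.8030 = 0.7223.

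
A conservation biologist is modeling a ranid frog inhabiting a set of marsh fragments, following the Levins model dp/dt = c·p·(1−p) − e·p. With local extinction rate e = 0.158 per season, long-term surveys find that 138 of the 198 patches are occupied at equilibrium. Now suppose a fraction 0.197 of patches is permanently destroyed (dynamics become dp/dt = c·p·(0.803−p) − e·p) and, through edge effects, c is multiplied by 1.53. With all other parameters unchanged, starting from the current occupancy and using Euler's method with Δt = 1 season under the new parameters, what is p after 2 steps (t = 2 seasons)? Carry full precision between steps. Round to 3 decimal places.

0.625

Observed p* = 138/198 = 0.69697.
Balance c(1−p*) = e gives c = e/(1 − 0.69697) = 0.158/0.30303 = 0.52140.
Starting from p₀ = 0.69697; update p ← p + (dp/dt)·Δt with the new parameters.
t = 1: p = 0.69697 + (-0.05117) = 0.64580
t = 2: p = 0.64580 + (-0.02105) = 0.62475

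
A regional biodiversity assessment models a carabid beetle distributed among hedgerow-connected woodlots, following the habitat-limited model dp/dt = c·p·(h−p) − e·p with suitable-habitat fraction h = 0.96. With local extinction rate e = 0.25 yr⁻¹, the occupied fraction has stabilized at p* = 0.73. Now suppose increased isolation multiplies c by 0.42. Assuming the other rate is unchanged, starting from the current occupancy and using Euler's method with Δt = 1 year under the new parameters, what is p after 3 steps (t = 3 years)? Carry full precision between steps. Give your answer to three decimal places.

Balance c(h−p*) = e gives c = e/(0.96 − 0.73000) = 0.25/0.23000 = 1.08696.
Starting from p₀ = 0.73000; update p ← p + (dp/dt)·Δt with the new parameters.
t = 1: p = 0.73000 + (-0.10585) = 0.62415
t = 2: p = 0.62415 + (-0.06034) = 0.56381
t = 3: p = 0.56381 + (-0.03898) = 0.52483

0.525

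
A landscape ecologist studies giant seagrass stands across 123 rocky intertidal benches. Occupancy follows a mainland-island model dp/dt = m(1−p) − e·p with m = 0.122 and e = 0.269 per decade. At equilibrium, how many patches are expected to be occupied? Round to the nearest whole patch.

p* = m/(m+e) = 0.122/0.3910 = 0.3120.
Expected occupied patches = N × p* = 123 × 0.3120 = 38.38 ≈ 38.

38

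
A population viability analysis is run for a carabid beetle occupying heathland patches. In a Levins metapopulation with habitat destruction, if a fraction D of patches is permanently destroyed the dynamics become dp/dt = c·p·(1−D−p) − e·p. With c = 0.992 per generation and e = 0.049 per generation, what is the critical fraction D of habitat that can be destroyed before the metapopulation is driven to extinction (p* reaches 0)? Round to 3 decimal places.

The nontrivial equilibrium is p* = (1−D) − e/c; extinction occurs when this hits zero.
So D_crit = 1 − e/c = 1 − 0.049/0.992 = 1 − 0.0494 = 0.9506.
Note this equals the original equilibrium occupancy — the Levins extinction-debt result.

0.951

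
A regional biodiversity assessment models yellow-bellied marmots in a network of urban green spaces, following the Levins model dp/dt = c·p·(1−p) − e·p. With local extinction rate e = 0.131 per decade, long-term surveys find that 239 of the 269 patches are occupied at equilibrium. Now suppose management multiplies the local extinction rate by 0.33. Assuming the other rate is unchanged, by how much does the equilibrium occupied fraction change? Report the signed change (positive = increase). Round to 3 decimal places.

0.075

Observed p* = 239/269 = 0.88848.
Balance c(1−p*) = e gives c = e/(1 − 0.88848) = 0.131/0.11152 = 1.17468.
New p* = 1 − e/c = 1 − 0.04323/1.17468 = 0.96320.
Δp* = 0.96320 − 0.88848 = +0.07472.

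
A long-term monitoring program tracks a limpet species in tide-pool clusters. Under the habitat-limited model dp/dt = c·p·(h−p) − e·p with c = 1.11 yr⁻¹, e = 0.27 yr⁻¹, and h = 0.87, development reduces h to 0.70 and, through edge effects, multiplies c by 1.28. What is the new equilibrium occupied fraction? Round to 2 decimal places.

Before: p* = h − e/c = 0.87 − 0.27/1.11 = 0.87 − 0.2432 = 0.6268.
After: c = 1.4208, e = 0.27, h = 0.70; p* = 0.70 − 0.27/1.4208 = 0.5100.

0.51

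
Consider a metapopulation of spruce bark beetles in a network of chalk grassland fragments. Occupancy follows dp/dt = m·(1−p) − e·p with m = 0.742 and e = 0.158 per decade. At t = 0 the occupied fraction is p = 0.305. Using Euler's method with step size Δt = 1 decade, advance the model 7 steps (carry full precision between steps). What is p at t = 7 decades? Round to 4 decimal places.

0.8244

Update rule: p ← p + [m·(1−p) − e·p]·Δt with Δt = 1.
p: 0.30500 → 0.77250  (Δp = +0.46750)
p: 0.77250 → 0.81925  (Δp = +0.04675)
p: 0.81925 → 0.82393  (Δp = +0.00467)
p: 0.82393 → 0.82439  (Δp = +0.00047)
p: 0.82439 → 0.82444  (Δp = +0.00005)
p: 0.82444 → 0.82444  (Δp = +0.00000)
p: 0.82444 → 0.82444  (Δp = +0.00000)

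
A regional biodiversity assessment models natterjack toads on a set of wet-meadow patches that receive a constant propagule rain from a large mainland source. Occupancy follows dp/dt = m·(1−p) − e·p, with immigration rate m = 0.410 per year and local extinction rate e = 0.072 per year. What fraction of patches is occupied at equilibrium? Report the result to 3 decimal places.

At equilibrium the propagule rain into empty patches balances local extinction: m(1−p*) = e·p*.
p* = m/(m+e) = 0.410/(0.410+0.072) = 0.410/0.4820 = 0.8506.

0.851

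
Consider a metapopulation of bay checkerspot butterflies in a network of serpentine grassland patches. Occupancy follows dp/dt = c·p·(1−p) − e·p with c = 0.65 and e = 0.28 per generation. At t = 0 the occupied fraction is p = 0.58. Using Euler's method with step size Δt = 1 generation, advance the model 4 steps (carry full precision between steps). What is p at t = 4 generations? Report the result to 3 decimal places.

0.571

Update rule: p ← p + [c·p·(1−p) − e·p]·Δt with Δt = 1.
  1  |  dp/dt·Δt = -0.004060  |  p_1 = 0.575940
  2  |  dp/dt·Δt = -0.002512  |  p_2 = 0.573428
  3  |  dp/dt·Δt = -0.001565  |  p_3 = 0.571864
  4  |  dp/dt·Δt = -0.000979  |  p_4 = 0.570885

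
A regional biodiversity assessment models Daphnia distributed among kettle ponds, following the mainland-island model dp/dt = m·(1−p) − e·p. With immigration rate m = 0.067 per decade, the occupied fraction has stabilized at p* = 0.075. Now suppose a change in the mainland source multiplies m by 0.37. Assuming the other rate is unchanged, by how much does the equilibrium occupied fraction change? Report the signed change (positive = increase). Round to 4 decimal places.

-0.0459

Balance m(1−p*) = e·p* gives e = m(1−p*)/p* = 0.067×0.92500/0.07500 = 0.82633.
New p* = m/(m+e) = 0.02479/(0.02479+0.82633) = 0.02913.
Δp* = 0.02913 − 0.07500 = -0.04587.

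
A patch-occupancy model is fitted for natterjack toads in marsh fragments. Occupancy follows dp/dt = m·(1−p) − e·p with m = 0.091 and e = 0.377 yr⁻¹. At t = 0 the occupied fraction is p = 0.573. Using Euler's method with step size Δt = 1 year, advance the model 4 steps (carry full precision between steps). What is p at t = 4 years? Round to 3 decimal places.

0.225

Update rule: p ← p + [m·(1−p) − e·p]·Δt with Δt = 1.
t = 1: p = 0.57300 + (-0.17716) = 0.39584
t = 2: p = 0.39584 + (-0.09425) = 0.30158
t = 3: p = 0.30158 + (-0.05014) = 0.25144
t = 4: p = 0.25144 + (-0.02668) = 0.22477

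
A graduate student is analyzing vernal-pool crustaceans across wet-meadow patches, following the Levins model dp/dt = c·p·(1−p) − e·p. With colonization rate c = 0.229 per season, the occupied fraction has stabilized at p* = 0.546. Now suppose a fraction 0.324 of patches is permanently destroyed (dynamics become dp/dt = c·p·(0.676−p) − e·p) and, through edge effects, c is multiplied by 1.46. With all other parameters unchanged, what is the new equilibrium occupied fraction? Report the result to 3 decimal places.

0.365

Balance c(1−p*) = e gives e = 0.229×(1 − 0.54600) = 0.10397.
New p* = 0.676 − e/c = 0.676 − 0.10397/0.33434 = 0.36503.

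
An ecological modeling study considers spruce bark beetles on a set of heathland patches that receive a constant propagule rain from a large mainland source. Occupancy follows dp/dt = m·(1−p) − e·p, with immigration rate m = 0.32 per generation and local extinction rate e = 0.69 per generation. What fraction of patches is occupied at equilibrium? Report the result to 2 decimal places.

0.32

At equilibrium the propagule rain into empty patches balances local extinction: m(1−p*) = e·p*.
p* = m/(m+e) = 0.32/(0.32+0.69) = 0.32/1.0100 = 0.3168.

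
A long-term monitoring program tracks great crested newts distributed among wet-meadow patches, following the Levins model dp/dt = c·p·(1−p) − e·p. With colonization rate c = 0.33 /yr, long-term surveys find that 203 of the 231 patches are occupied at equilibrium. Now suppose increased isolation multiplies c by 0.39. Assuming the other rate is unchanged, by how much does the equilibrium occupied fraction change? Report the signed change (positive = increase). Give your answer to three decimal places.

Observed p* = 203/231 = 0.87879.
Balance c(1−p*) = e gives e = 0.33×(1 − 0.87879) = 0.04000.
New p* = 1 − e/c = 1 − 0.04000/0.12870 = 0.68920.
Δp* = 0.68920 − 0.87879 = -0.18959.

-0.190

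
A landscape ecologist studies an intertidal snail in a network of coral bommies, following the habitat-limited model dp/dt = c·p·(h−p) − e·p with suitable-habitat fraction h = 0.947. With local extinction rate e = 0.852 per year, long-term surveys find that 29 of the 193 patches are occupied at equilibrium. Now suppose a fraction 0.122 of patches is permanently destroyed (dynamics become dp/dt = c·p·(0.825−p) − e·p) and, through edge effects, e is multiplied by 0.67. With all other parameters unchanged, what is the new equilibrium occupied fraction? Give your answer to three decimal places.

0.291

Observed p* = 29/193 = 0.15026.
Balance c(h−p*) = e gives c = e/(0.947 − 0.15026) = 0.852/0.79674 = 1.06936.
New p* = 0.825 − e/c = 0.825 − 0.57084/1.06936 = 0.29119.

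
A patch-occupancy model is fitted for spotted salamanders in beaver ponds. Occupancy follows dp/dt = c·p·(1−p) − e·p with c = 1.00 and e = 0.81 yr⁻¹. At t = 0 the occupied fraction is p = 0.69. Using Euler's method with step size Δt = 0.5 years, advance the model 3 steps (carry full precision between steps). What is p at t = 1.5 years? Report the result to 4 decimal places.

0.3802

Update rule: p ← p + [c·p·(1−p) − e·p]·Δt with Δt = 0.5.
step 1: Δp = -0.17250, p = 0.51750
step 2: Δp = -0.08474, p = 0.43276
step 3: Δp = -0.05253, p = 0.38023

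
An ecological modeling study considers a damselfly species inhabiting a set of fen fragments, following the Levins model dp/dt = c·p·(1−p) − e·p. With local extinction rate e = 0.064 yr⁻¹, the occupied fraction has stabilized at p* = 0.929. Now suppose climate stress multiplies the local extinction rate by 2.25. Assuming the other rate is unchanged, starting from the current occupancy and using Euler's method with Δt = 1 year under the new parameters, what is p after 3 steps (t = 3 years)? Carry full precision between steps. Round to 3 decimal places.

Balance c(1−p*) = e gives c = e/(1 − 0.92900) = 0.064/0.07100 = 0.90141.
Starting from p₀ = 0.92900; update p ← p + (dp/dt)·Δt with the new parameters.
p: 0.92900 → 0.85468  (Δp = -0.07432)
p: 0.85468 → 0.84356  (Δp = -0.01112)
p: 0.84356 → 0.84104  (Δp = -0.00252)

0.841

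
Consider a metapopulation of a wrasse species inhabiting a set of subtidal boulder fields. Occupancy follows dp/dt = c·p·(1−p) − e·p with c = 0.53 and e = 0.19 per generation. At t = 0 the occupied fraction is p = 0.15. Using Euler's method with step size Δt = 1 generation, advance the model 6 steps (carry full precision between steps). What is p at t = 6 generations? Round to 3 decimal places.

0.445

Update rule: p ← p + [c·p·(1−p) − e·p]·Δt with Δt = 1.
t = 1: p = 0.15000 + (+0.03907) = 0.18907
t = 2: p = 0.18907 + (+0.04534) = 0.23441
t = 3: p = 0.23441 + (+0.05058) = 0.28499
t = 4: p = 0.28499 + (+0.05385) = 0.33884
t = 5: p = 0.33884 + (+0.05435) = 0.39320
t = 6: p = 0.39320 + (+0.05175) = 0.44494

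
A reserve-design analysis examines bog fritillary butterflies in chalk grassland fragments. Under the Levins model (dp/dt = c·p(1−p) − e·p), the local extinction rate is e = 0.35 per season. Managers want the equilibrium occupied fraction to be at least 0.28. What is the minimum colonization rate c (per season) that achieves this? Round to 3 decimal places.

p* = 1 − e/c ≥ 0.28 requires e/c ≤ 0.7200, i.e. c ≥ e/0.7200.
c_min = 0.35/0.7200 = 0.4861.

0.486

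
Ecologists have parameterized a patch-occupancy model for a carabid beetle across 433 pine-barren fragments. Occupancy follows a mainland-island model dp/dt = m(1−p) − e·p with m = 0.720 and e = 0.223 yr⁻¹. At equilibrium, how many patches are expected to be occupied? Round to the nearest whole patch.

p* = m/(m+e) = 0.720/0.9430 = 0.7635.
Expected occupied patches = N × p* = 433 × 0.7635 = 330.60 ≈ 331.

331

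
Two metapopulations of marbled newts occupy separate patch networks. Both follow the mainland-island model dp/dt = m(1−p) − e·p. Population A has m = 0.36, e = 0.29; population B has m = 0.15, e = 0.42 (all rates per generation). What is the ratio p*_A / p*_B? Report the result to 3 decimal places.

2.105

A: p*_A = m/(m+e) = 0.36/0.6500 = 0.5538.
B: p*_B = 0.15/0.5700 = 0.2632.
p*_A / p*_B = 0.5538/0.2632 = 2.1046.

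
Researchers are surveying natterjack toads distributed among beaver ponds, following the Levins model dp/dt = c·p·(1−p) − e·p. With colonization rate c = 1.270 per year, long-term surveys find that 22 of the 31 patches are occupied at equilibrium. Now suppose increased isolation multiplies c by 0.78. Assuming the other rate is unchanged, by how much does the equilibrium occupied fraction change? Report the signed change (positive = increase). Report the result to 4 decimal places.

Observed p* = 22/31 = 0.70968.
Balance c(1−p*) = e gives e = 1.270×(1 − 0.70968) = 0.36871.
New p* = 1 − e/c = 1 − 0.36871/0.99060 = 0.62779.
Δp* = 0.62779 − 0.70968 = -0.08189.

-0.0819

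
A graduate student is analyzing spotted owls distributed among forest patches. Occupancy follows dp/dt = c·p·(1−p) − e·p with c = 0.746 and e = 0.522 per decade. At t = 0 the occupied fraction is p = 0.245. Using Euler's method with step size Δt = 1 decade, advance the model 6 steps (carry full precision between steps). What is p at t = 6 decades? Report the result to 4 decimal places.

0.2856

Update rule: p ← p + [c·p·(1−p) − e·p]·Δt with Δt = 1.
step 1: Δp = +0.01010, p = 0.25510
step 2: Δp = +0.00860, p = 0.26370
step 3: Δp = +0.00719, p = 0.27089
step 4: Δp = +0.00594, p = 0.27683
step 5: Δp = +0.00484, p = 0.28167
step 6: Δp = +0.00391, p = 0.28558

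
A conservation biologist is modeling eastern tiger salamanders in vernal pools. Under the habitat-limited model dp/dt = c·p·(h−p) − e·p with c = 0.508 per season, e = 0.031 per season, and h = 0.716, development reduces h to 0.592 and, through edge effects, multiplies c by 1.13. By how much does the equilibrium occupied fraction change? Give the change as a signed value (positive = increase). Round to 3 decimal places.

Before: p* = h − e/c = 0.716 − 0.031/0.508 = 0.716 − 0.0610 = 0.6550.
After: c = 0.57404, e = 0.031, h = 0.592; p* = 0.592 − 0.031/0.57404 = 0.5380.
Δp* = 0.5380 − 0.6550 = -0.1170.

-0.117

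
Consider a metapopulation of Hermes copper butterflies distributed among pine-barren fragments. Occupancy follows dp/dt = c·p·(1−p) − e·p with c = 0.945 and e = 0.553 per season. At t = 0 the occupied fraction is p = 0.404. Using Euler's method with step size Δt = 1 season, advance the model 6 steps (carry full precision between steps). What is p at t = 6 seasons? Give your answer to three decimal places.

Update rule: p ← p + [c·p·(1−p) − e·p]·Δt with Δt = 1.
t = 1: p = 0.40400 + (+0.00413) = 0.40813
t = 2: p = 0.40813 + (+0.00258) = 0.41071
t = 3: p = 0.41071 + (+0.00159) = 0.41230
t = 4: p = 0.41230 + (+0.00098) = 0.41328
t = 5: p = 0.41328 + (+0.00060) = 0.41388
t = 6: p = 0.41388 + (+0.00037) = 0.41425

0.414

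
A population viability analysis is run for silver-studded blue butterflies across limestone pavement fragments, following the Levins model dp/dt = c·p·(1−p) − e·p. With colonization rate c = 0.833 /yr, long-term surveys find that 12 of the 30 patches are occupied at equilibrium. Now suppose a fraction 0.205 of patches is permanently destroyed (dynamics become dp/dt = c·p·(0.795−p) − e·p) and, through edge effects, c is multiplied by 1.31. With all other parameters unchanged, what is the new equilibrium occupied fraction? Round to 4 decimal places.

Observed p* = 12/30 = 0.40000.
Balance c(1−p*) = e gives e = 0.833×(1 − 0.40000) = 0.49980.
New p* = 0.795 − e/c = 0.795 − 0.49980/1.09123 = 0.33698.

0.3370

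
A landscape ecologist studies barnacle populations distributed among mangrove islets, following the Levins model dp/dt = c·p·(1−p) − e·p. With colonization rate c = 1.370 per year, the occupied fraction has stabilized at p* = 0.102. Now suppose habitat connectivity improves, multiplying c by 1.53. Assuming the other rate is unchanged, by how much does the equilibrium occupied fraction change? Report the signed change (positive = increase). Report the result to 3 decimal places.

Balance c(1−p*) = e gives e = 1.370×(1 − 0.10200) = 1.23026.
New p* = 1 − e/c = 1 − 1.23026/2.09610 = 0.41307.
Δp* = 0.41307 − 0.10200 = +0.31107.

0.311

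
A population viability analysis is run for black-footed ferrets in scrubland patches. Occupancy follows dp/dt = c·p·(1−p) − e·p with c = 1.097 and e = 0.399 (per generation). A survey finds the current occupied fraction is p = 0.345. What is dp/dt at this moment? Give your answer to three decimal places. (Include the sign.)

0.110

Colonization term: c·p·(1−p) = 1.097×0.345×0.6550 = 0.24789.
Extinction term: e·p = 0.13765.
dp/dt = 0.24789 − 0.13765 = 0.11024.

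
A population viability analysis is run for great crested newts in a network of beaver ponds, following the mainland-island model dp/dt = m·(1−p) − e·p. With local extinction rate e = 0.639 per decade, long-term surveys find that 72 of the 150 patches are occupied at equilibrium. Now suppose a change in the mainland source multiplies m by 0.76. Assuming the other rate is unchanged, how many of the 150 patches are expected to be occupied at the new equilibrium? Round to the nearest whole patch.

62

Observed p* = 72/150 = 0.48000.
Balance m(1−p*) = e·p* gives m = e·p*/(1−p*) = 0.639×0.48000/0.52000 = 0.58985.
New p* = m/(m+e) = 0.44829/(0.44829+0.63900) = 0.41230.
Expected occupied = 150 × 0.41230 = 61.84 ≈ 62.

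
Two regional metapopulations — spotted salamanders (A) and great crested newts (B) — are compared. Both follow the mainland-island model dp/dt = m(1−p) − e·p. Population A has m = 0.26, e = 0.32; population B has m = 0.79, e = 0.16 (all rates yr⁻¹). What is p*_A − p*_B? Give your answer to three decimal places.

-0.383

A: p*_A = m/(m+e) = 0.26/0.5800 = 0.4483.
B: p*_B = 0.79/0.9500 = 0.8316.
p*_A − p*_B = 0.4483 − 0.8316 = -0.3833.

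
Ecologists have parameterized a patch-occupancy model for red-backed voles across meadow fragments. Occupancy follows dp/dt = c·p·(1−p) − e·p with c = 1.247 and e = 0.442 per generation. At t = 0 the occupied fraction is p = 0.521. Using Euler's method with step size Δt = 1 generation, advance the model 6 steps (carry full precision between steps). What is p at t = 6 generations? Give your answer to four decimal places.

Update rule: p ← p + [c·p·(1−p) − e·p]·Δt with Δt = 1.
  1  |  dp/dt·Δt = +0.080918  |  p_1 = 0.601918
  2  |  dp/dt·Δt = +0.032749  |  p_2 = 0.634667
  3  |  dp/dt·Δt = +0.008612  |  p_3 = 0.643280
  4  |  dp/dt·Δt = +0.001821  |  p_4 = 0.645100
  5  |  dp/dt·Δt = +0.000361  |  p_5 = 0.645462
  6  |  dp/dt·Δt = +0.000071  |  p_6 = 0.645532

0.6455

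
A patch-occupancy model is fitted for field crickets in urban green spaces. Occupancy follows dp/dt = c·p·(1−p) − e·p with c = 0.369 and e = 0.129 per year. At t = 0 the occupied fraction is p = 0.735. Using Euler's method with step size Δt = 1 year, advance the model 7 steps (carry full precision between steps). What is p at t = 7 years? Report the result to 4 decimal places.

Update rule: p ← p + [c·p·(1−p) − e·p]·Δt with Δt = 1.
  1  |  dp/dt·Δt = -0.022943  |  p_1 = 0.712057
  2  |  dp/dt·Δt = -0.016199  |  p_2 = 0.695858
  3  |  dp/dt·Δt = -0.011671  |  p_3 = 0.684188
  4  |  dp/dt·Δt = -0.008529  |  p_4 = 0.675659
  5  |  dp/dt·Δt = -0.006296  |  p_5 = 0.669363
  6  |  dp/dt·Δt = -0.004682  |  p_6 = 0.664681
  7  |  dp/dt·Δt = -0.003501  |  p_7 = 0.661180

0.6612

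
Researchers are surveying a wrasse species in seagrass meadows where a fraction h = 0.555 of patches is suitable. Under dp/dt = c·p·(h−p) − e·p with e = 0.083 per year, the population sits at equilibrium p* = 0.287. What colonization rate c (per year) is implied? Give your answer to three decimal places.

0.310

At equilibrium c(h−p*) = e, so c = e/(h−p*).
c = 0.083/(0.555 − 0.287) = 0.083/0.2680 = 0.3097.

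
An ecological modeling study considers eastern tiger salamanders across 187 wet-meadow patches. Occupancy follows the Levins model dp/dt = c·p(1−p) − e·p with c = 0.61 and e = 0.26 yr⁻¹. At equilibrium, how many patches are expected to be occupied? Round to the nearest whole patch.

107

p* = 1 − e/c = 1 − 0.26/0.61 = 0.5738.
Expected occupied patches = N × p* = 187 × 0.5738 = 107.30 ≈ 107.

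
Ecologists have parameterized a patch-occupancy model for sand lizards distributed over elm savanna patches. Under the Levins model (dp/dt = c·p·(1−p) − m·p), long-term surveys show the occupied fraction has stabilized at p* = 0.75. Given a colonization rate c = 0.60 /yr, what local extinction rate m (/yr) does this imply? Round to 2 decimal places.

0.15

At equilibrium c(1−p*) = m.
m = 0.60 × (1 − 0.75) = 0.60 × 0.2500 = 0.1500.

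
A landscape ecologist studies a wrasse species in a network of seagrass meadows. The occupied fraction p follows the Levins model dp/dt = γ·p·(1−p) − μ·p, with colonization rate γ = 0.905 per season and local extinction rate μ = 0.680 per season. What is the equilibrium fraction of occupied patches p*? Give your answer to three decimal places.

Setting dp/dt = 0 and dividing through by p* gives γ·(1−p*) = μ.
So p* = 1 − μ/γ = 1 − 0.680/0.905 = 1 − 0.7514 = 0.2486.

0.249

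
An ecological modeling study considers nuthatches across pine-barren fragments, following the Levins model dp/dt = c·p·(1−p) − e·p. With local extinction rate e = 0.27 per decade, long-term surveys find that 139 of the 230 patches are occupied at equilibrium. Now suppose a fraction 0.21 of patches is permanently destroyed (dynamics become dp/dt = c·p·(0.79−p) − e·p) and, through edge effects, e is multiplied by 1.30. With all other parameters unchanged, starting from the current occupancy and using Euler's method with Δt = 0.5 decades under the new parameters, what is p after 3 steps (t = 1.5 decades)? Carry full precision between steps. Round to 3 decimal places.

0.453

Observed p* = 139/230 = 0.60435.
Balance c(1−p*) = e gives c = e/(1 − 0.60435) = 0.27/0.39565 = 0.68242.
Starting from p₀ = 0.60435; update p ← p + (dp/dt)·Δt with the new parameters.
t = 0.5: p = 0.60435 + (-0.06778) = 0.53657
t = 1: p = 0.53657 + (-0.04777) = 0.48880
t = 1.5: p = 0.48880 + (-0.03555) = 0.45325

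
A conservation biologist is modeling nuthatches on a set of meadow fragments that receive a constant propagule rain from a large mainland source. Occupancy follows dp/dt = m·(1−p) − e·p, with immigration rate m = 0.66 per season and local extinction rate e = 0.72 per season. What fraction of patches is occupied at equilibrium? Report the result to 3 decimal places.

0.478

At equilibrium the propagule rain into empty patches balances local extinction: m(1−p*) = e·p*.
p* = m/(m+e) = 0.66/(0.66+0.72) = 0.66/1.3800 = 0.4783.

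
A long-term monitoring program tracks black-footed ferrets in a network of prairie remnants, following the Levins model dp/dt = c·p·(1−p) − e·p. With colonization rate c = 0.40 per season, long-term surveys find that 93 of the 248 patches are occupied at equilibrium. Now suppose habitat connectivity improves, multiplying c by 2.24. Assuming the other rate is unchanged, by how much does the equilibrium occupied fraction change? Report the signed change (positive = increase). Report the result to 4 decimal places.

Observed p* = 93/248 = 0.37500.
Balance c(1−p*) = e gives e = 0.40×(1 − 0.37500) = 0.25000.
New p* = 1 − e/c = 1 − 0.25000/0.89600 = 0.72098.
Δp* = 0.72098 − 0.37500 = +0.34598.

0.3460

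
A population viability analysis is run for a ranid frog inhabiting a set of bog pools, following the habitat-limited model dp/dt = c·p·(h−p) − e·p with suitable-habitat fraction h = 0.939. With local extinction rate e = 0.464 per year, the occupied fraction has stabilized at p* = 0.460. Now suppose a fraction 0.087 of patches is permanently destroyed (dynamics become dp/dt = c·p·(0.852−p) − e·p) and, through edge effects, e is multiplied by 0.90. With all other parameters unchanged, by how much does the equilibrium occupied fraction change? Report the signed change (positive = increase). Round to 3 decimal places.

-0.039

Balance c(h−p*) = e gives c = e/(0.939 − 0.46000) = 0.464/0.47900 = 0.96868.
New p* = 0.852 − e/c = 0.852 − 0.41760/0.96868 = 0.42090.
Δp* = 0.42090 − 0.46000 = -0.03910.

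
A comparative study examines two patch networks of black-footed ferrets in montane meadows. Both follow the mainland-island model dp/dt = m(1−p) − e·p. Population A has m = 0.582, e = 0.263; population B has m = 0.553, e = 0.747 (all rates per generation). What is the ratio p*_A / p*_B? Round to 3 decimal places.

1.619

A: p*_A = m/(m+e) = 0.582/0.8450 = 0.6888.
B: p*_B = 0.553/1.3000 = 0.4254.
p*_A / p*_B = 0.6888/0.4254 = 1.6191.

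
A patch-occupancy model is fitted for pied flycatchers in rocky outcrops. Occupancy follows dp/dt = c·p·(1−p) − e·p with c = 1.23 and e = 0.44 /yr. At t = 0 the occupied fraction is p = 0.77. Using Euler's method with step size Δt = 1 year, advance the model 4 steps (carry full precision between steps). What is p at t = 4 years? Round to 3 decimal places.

Update rule: p ← p + [c·p·(1−p) − e·p]·Δt with Δt = 1.
p: 0.77000 → 0.64903  (Δp = -0.12097)
p: 0.64903 → 0.64364  (Δp = -0.00539)
p: 0.64364 → 0.64256  (Δp = -0.00108)
p: 0.64256 → 0.64234  (Δp = -0.00022)

0.642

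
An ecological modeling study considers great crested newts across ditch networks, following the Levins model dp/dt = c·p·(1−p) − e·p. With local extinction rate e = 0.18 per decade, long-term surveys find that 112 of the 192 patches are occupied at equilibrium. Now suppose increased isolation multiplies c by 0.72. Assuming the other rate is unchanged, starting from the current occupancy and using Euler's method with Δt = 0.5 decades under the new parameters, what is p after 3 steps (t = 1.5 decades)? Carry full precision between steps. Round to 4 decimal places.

Observed p* = 112/192 = 0.58333.
Balance c(1−p*) = e gives c = e/(1 − 0.58333) = 0.18/0.41667 = 0.43200.
Starting from p₀ = 0.58333; update p ← p + (dp/dt)·Δt with the new parameters.
p: 0.58333 → 0.56863  (Δp = -0.01470)
p: 0.56863 → 0.55560  (Δp = -0.01303)
p: 0.55560 → 0.54400  (Δp = -0.01161)

0.5440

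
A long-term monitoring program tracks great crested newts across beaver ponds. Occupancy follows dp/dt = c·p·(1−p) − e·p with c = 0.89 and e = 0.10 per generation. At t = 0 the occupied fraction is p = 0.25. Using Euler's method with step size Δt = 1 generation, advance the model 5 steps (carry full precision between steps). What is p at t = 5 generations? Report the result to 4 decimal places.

Update rule: p ← p + [c·p·(1−p) − e·p]·Δt with Δt = 1.
t = 1: p = 0.25000 + (+0.14188) = 0.39187
t = 2: p = 0.39187 + (+0.17291) = 0.56478
t = 3: p = 0.56478 + (+0.16229) = 0.72707
t = 4: p = 0.72707 + (+0.10390) = 0.83097
t = 5: p = 0.83097 + (+0.04191) = 0.87288

0.8729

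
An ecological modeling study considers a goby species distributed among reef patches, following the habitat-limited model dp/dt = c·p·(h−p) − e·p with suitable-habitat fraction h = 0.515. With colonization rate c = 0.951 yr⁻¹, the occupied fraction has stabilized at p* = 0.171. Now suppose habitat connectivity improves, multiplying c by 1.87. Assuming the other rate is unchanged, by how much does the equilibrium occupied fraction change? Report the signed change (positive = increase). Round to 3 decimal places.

0.160

Balance c(h−p*) = e gives e = 0.951×(0.515 − 0.17100) = 0.32714.
New p* = 0.515 − e/c = 0.515 − 0.32714/1.77837 = 0.33105.
Δp* = 0.33105 − 0.17100 = +0.16005.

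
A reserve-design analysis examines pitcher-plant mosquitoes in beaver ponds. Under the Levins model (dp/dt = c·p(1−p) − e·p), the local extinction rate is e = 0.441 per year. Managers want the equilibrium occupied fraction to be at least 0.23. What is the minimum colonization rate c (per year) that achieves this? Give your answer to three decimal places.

p* = 1 − e/c ≥ 0.23 requires e/c ≤ 0.7700, i.e. c ≥ e/0.7700.
c_min = 0.441/0.7700 = 0.5727.

0.573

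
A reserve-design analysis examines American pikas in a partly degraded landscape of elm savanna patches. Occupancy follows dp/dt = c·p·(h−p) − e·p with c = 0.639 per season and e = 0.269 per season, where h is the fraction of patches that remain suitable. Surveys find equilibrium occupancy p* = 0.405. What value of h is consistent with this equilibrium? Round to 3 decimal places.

0.826

At equilibrium c(h−p*) = e, so h = p* + e/c.
h = 0.405 + 0.269/0.639 = 0.405 + 0.4210 = 0.8260.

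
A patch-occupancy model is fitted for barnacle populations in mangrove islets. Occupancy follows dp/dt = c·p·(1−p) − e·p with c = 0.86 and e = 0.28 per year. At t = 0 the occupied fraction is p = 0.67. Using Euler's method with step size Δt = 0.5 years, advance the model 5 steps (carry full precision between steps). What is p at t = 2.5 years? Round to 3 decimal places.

Update rule: p ← p + [c·p·(1−p) − e·p]·Δt with Δt = 0.5.
step 1: Δp = +0.00127, p = 0.67127
step 2: Δp = +0.00091, p = 0.67218
step 3: Δp = +0.00065, p = 0.67283
step 4: Δp = +0.00046, p = 0.67329
step 5: Δp = +0.00033, p = 0.67362

0.674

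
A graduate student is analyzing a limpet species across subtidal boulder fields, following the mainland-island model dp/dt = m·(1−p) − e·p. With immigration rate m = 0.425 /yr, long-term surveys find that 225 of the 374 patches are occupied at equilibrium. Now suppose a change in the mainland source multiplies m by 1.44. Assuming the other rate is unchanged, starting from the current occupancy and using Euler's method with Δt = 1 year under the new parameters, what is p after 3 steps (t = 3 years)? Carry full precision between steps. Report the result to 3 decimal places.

Observed p* = 225/374 = 0.60160.
Balance m(1−p*) = e·p* gives e = m(1−p*)/p* = 0.425×0.39840/0.60160 = 0.28144.
Starting from p₀ = 0.60160; update p ← p + (dp/dt)·Δt with the new parameters.
  1  |  dp/dt·Δt = +0.074500  |  p_1 = 0.676104
  2  |  dp/dt·Δt = +0.007938  |  p_2 = 0.684043
  3  |  dp/dt·Δt = +0.000846  |  p_3 = 0.684889

0.685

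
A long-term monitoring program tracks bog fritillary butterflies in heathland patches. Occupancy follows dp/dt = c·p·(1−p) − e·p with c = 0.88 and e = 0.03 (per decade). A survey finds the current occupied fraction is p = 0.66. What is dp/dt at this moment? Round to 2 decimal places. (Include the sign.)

Colonization term: c·p·(1−p) = 0.88×0.66×0.3400 = 0.19747.
Extinction term: e·p = 0.01980.
dp/dt = 0.19747 − 0.01980 = 0.17767.

0.18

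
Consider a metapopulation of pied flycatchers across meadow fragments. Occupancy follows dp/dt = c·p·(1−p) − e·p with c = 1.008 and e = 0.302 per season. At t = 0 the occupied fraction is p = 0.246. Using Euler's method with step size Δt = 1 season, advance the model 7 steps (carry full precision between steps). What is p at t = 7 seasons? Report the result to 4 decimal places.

Update rule: p ← p + [c·p·(1−p) − e·p]·Δt with Δt = 1.
  1  |  dp/dt·Δt = +0.112676  |  p_1 = 0.358676
  2  |  dp/dt·Δt = +0.123548  |  p_2 = 0.482223
  3  |  dp/dt·Δt = +0.106050  |  p_3 = 0.588273
  4  |  dp/dt·Δt = +0.066487  |  p_4 = 0.654760
  5  |  dp/dt·Δt = +0.030120  |  p_5 = 0.684880
  6  |  dp/dt·Δt = +0.010712  |  p_6 = 0.695592
  7  |  dp/dt·Δt = +0.003369  |  p_7 = 0.698961

0.6990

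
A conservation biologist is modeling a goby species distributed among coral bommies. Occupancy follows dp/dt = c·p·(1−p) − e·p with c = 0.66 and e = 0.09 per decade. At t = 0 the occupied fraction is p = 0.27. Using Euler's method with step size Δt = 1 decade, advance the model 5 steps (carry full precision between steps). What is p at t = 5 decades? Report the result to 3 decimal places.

Update rule: p ← p + [c·p·(1−p) − e·p]·Δt with Δt = 1.
  1  |  dp/dt·Δt = +0.105786  |  p_1 = 0.375786
  2  |  dp/dt·Δt = +0.120996  |  p_2 = 0.496782
  3  |  dp/dt·Δt = +0.120283  |  p_3 = 0.617065
  4  |  dp/dt·Δt = +0.100419  |  p_4 = 0.717484
  5  |  dp/dt·Δt = +0.069209  |  p_5 = 0.786693

0.787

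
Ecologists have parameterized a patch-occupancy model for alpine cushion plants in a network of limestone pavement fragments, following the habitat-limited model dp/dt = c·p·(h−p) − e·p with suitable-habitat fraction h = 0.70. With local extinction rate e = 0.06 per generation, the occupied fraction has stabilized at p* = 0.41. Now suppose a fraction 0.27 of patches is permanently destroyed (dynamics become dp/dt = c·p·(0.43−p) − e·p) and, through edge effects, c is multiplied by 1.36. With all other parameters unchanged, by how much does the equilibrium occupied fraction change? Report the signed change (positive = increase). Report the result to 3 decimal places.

Balance c(h−p*) = e gives c = e/(0.7 − 0.41000) = 0.06/0.29000 = 0.20690.
New p* = 0.43 − e/c = 0.43 − 0.06000/0.28138 = 0.21677.
Δp* = 0.21677 − 0.41000 = -0.19323.

-0.193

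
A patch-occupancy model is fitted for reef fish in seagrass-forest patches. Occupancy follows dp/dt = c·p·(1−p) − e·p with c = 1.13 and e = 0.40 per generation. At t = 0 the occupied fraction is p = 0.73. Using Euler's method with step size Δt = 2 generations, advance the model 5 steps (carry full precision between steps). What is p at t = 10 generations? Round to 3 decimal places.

Update rule: p ← p + [c·p·(1−p) − e·p]·Δt with Δt = 2.
p: 0.73000 → 0.59145  (Δp = -0.13855)
p: 0.59145 → 0.66439  (Δp = +0.07294)
p: 0.66439 → 0.63680  (Δp = -0.02759)
p: 0.63680 → 0.65006  (Δp = +0.01326)
p: 0.65006 → 0.64412  (Δp = -0.00595)

0.644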